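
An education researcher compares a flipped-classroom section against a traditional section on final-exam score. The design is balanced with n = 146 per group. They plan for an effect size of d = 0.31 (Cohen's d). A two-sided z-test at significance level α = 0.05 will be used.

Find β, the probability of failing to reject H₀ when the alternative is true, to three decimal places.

β ≈ 0.246

Noncentrality parameter: λ = d·√(n/2) = 0.31 × √(146/2) = 2.6486
Two-sided α = 0.05 → critical value z_{0.025} = 1.960.
Power = Φ(λ − 1.960) + Φ(−λ − 1.960) = Φ(0.689) + Φ(-4.609) = 0.7545 + 0.0000 = 0.7545.
Type II error: β = 1 − power = 1 − 0.7545 = 0.2455.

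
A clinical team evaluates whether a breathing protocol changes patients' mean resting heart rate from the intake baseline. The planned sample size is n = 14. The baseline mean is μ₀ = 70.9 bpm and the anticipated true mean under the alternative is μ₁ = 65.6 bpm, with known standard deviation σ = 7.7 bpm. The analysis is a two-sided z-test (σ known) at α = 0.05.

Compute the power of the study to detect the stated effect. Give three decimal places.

Standardized effect: d = |μ₁ − μ₀| / σ = |65.6 − 70.9| / 7.7 = 0.6883
Noncentrality parameter: δ = d·√n = 0.6883 × √14 = 2.5754
Critical value for a two-sided test at α = 0.05: z_{α/2} = 1.960.
Power = Φ(δ − 1.960) + Φ(−δ − 1.960) = Φ(0.615) + Φ(-4.535) = 0.7309 + 0.0000 = 0.7309.

Power ≈ 0.731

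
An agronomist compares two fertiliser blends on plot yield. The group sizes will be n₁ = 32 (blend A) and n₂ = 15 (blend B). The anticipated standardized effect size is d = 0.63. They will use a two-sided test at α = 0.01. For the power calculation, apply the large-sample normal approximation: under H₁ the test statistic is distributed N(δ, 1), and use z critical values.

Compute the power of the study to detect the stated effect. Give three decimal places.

Power ≈ 0.287

Noncentrality parameter: δ = d / √(1/n₁ + 1/n₂) = 0.63 / √(1/32 + 1/15) = 2.0133
Two-sided α = 0.01 → critical value z_{0.005} = 2.576.
Power = Φ(δ − 2.576) + Φ(−δ − 2.576) = Φ(-0.563) + Φ(-4.589) = 0.2869 + 0.0000 = 0.2869.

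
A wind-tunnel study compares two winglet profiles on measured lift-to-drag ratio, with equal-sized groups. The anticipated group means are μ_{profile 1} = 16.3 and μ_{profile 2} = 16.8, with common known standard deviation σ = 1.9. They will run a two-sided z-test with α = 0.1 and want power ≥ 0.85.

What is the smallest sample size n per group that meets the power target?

Standardized effect: d = |μ_{profile 1} − μ_{profile 2}| / σ = |16.3 − 16.8| / 1.9 = 0.2632
For power 0.85 need Φ(δ − z_{0.05}) = 0.85, so δ = z_{0.05} + z_{0.15} = 1.645 + 1.036 = 2.681.
(For δ > 0 the lower-tail rejection region contributes negligibly to power, so the one-term inversion is standard.)
δ = d·√(n/2) ⇒ n = 2(δ/d)² = 2 × (2.681 / 0.2632)² = 207.63.
Round up to the next whole unit.

n = 208 per group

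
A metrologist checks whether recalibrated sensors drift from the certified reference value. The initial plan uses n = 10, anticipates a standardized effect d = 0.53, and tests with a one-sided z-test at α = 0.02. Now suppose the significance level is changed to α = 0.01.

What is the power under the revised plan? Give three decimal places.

δ = d·√n = 0.53 × √10 = 1.6760 (unchanged). New critical value: z_{0.01} = 2.326.
Revised power = P(Z > 2.326 − δ) = Φ(-0.650) = 0.2577.

Power ≈ 0.258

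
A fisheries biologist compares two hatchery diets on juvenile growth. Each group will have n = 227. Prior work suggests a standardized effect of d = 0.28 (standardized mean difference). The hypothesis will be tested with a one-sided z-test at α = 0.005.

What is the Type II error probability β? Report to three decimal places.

Noncentrality parameter: δ = d·√(n/2) = 0.28 × √(227/2) = 2.9830
Critical value for a one-sided test at α = 0.005: z_α = 2.576.
Power = Φ(δ − 2.576) = Φ(0.407) = 0.6581.
Type II error: β = 1 − power = 1 − 0.6581 = 0.3419.

β ≈ 0.342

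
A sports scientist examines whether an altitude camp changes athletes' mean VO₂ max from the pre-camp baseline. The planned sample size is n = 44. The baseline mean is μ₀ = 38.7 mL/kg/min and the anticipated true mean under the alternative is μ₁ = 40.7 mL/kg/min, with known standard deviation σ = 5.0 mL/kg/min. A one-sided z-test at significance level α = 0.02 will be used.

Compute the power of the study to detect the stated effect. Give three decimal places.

Power ≈ 0.726

Standardized effect: d = |μ₁ − μ₀| / σ = |40.7 − 38.7| / 5.0 = 0.4000
Noncentrality parameter: λ = d·√n = 0.4000 × √44 = 2.6533
Critical value for a one-sided test at α = 0.02: z_α = 2.054.
Power = Φ(λ − 2.054) = Φ(0.600) = 0.7256.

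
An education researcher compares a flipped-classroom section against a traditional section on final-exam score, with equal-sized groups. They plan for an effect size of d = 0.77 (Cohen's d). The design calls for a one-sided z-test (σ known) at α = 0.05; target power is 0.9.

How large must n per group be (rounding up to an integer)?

n = 29 per group

For power 0.9 need Φ(δ − z_{0.05}) = 0.9, so δ = z_{0.05} + z_{0.10} = 1.645 + 1.282 = 2.926.
δ = d·√(n/2) ⇒ n = 2(δ/d)² = 2 × (2.926 / 0.77)² = 28.89.
Round up to the next whole unit.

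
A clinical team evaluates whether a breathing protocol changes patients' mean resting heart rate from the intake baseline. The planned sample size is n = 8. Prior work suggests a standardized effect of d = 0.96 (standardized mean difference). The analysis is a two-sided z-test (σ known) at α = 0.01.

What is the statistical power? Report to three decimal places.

Noncentrality parameter: δ = d·√n = 0.96 × √8 = 2.7153
Critical value for a two-sided test at α = 0.01: z_{α/2} = 2.576.
Power = Φ(δ − 2.576) + Φ(−δ − 2.576) = Φ(0.139) + Φ(-5.291) = 0.5555 + 0.0000 = 0.5555.

Power ≈ 0.555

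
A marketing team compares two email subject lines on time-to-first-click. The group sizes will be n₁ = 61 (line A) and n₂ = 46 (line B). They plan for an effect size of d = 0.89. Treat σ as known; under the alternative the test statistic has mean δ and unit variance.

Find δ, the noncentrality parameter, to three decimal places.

The noncentrality parameter scales effect size by the design's sample-size factor: δ = d / √(1/n₁ + 1/n₂) = 0.89 / √(1/61 + 1/46) = 4.5577

δ ≈ 4.558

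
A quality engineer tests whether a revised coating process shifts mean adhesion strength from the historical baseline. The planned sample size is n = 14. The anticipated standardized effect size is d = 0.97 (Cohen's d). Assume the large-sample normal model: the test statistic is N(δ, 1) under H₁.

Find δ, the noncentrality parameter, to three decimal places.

δ ≈ 3.629

The noncentrality parameter scales effect size by the design's sample-size factor: δ = d·√n = 0.97 × √14 = 3.6294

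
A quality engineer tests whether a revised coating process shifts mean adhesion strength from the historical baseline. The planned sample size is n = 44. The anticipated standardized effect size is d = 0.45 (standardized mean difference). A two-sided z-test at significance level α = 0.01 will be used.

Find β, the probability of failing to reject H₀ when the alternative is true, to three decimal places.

Noncentrality parameter: δ = d·√n = 0.45 × √44 = 2.9850
Two-sided α = 0.01 → critical value z_{0.005} = 2.576.
Power = Φ(δ − 2.576) + Φ(−δ − 2.576) = Φ(0.409) + Φ(-5.561) = 0.6588 + 0.0000 = 0.6588.
Type II error: β = 1 − power = 1 − 0.6588 = 0.3412.

β ≈ 0.341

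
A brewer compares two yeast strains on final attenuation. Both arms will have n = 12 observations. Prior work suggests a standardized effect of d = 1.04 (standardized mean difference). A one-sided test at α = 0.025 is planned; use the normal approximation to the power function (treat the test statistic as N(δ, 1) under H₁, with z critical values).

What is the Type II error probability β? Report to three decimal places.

β ≈ 0.278

Noncentrality parameter: δ = d·√(n/2) = 1.04 × √(12/2) = 2.5475
One-sided α = 0.025 → critical value z_{0.025} = 1.960.
Power = P(Z > 1.960 − δ) = Φ(0.588) = 0.7216.
Type II error: β = 1 − power = 1 − 0.7216 = 0.2784.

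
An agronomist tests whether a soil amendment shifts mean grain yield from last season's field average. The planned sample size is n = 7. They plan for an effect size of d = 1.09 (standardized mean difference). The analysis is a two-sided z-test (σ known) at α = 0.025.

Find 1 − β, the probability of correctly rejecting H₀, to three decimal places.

Power ≈ 0.740

Noncentrality parameter: δ = d·√n = 1.09 × √7 = 2.8839
Two-sided α = 0.025 → critical value z_{0.0125} = 2.241.
Power = Φ(δ − 2.241) + Φ(−δ − 2.241) = Φ(0.642) + Φ(-5.125) = 0.7397 + 0.0000 = 0.7397.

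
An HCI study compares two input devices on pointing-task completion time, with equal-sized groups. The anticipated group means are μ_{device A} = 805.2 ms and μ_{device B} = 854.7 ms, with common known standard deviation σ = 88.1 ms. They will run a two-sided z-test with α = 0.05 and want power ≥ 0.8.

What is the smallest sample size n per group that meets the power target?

Standardized effect: d = |μ_{device A} − μ_{device B}| / σ = |805.2 − 854.7| / 88.1 = 0.5619
Set Φ(δ − 1.960) = 0.8; then δ − 1.960 = Φ⁻¹(0.8) = 0.842, giving δ = 2.802.
(Ignoring the negligible lower-tail rejection probability gives the usual closed-form inversion.)
δ = d·√(n/2) ⇒ n = 2(δ/d)² = 2 × (2.802 / 0.5619)² = 49.73.
Rounding up, n = 50 per group.

n = 50 per group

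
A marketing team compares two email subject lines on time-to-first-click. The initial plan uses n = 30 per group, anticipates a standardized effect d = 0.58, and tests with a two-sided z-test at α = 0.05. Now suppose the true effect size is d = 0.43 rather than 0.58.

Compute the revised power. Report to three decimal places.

With d = 0.43: δ = d·√(n/2) = 0.43 × √(30/2) = 1.6654. Critical value z_{0.025} = 1.960.
Revised power = Φ(δ − 1.960) + Φ(−δ − 1.960) = Φ(-0.295) + Φ(-3.625) = 0.3842 + 0.0001 = 0.3843.

Power ≈ 0.384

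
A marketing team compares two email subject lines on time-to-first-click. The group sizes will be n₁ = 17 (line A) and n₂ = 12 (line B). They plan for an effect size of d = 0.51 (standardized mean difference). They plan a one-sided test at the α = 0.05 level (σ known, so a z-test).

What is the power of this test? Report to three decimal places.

Noncentrality parameter: δ = d / √(1/n₁ + 1/n₂) = 0.51 / √(1/17 + 1/12) = 1.3527
One-sided α = 0.05 → critical value z_{0.05} = 1.645.
Power = P(Z > 1.645 − δ) = Φ(-0.292) = 0.3851.

Power ≈ 0.385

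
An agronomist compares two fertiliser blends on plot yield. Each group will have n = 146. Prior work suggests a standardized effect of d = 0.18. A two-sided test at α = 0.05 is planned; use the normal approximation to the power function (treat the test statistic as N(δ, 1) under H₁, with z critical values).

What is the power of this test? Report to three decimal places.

Noncentrality parameter: δ = d·√(n/2) = 0.18 × √(146/2) = 1.5379
Two-sided α = 0.05 → critical value z_{0.025} = 1.960.
Power = Φ(δ − 1.960) + Φ(−δ − 1.960) = Φ(-0.422) + Φ(-3.498) = 0.3365 + 0.0002 = 0.3367.

Power ≈ 0.337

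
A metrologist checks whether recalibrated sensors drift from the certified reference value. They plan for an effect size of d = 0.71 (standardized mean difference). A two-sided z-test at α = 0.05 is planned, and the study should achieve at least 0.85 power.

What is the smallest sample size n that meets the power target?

n = 18

For power 0.85 need Φ(δ − z_{0.025}) = 0.85, so δ = z_{0.025} + z_{0.15} = 1.960 + 1.036 = 2.996.
(For δ > 0 the lower-tail rejection region contributes negligibly to power, so the one-term inversion is standard.)
δ = d·√n ⇒ n = (δ/d)² = (2.996 / 0.71)² = 17.81.
Rounding up, n = 18.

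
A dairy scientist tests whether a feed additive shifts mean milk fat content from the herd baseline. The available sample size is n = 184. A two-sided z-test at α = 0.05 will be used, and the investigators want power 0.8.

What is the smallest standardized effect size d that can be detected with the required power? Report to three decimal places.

d ≈ 0.207

Need Φ(δ − 1.960) = 0.8, so δ = 1.960 + 0.842 = 2.802.
(Lower-tail contribution to power is negligible for δ > 0.)
δ = d·√n ⇒ d = δ/√n = 2.802/√184 = 0.2065.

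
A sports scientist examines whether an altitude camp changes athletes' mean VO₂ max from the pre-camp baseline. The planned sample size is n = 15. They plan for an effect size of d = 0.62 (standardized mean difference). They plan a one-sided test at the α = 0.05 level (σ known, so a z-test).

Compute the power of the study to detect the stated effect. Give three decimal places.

Noncentrality parameter: λ = d·√n = 0.62 × √15 = 2.4012
One-sided α = 0.05 → critical value z_{0.05} = 1.645.
Power = P(Z > 1.645 − λ) = Φ(0.756) = 0.7753.

Power ≈ 0.775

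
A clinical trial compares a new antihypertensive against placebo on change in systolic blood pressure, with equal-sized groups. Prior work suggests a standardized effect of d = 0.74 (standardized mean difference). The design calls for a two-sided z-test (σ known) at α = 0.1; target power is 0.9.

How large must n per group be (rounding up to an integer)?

Set Φ(δ − 1.645) = 0.9; then δ − 1.645 = Φ⁻¹(0.9) = 1.282, giving δ = 2.926.
(The Φ(−δ − z_{α/2}) term is vanishingly small for δ > 0 and is dropped in the standard sample-size formula.)
δ = d·√(n/2) ⇒ n = 2(δ/d)² = 2 × (2.926 / 0.74)² = 31.28.
Rounding up, n = 32 per group.

n = 32 per group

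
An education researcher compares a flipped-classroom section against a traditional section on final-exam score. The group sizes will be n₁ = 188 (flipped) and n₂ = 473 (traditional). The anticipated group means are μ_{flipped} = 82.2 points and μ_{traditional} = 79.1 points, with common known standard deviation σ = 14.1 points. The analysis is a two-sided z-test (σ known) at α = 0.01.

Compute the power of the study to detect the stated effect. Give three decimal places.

Power ≈ 0.490

Standardized effect: d = |μ_{flipped} − μ_{traditional}| / σ = |82.2 − 79.1| / 14.1 = 0.2199
Noncentrality parameter: λ = d / √(1/n₁ + 1/n₂) = 0.2199 / √(1/188 + 1/473) = 2.5501
Two-sided α = 0.01 → critical value z_{0.005} = 2.576.
Power = Φ(λ − 2.576) + Φ(−λ − 2.576) = Φ(-0.026) + Φ(-5.126) = 0.4897 + 0.0000 = 0.4897.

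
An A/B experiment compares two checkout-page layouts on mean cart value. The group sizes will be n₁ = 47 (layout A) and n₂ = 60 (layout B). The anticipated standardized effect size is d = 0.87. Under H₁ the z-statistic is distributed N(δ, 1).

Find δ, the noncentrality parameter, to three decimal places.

δ = d / √(1/n₁ + 1/n₂) = 0.87 / √(1/47 + 1/60) = 4.4663

δ ≈ 4.466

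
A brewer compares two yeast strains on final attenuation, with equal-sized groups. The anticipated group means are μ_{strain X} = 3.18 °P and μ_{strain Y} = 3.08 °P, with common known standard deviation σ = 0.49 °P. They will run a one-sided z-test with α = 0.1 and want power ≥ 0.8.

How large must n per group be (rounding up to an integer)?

n = 217 per group

Standardized effect: d = |μ_{strain X} − μ_{strain Y}| / σ = |3.18 − 3.08| / 0.49 = 0.2041
For power 0.8 need Φ(δ − z_{0.1}) = 0.8, so δ = z_{0.1} + z_{0.20} = 1.282 + 0.842 = 2.123.
δ = d·√(n/2) ⇒ n = 2(δ/d)² = 2 × (2.123 / 0.2041)² = 216.47.
Rounding up, n = 217 per group.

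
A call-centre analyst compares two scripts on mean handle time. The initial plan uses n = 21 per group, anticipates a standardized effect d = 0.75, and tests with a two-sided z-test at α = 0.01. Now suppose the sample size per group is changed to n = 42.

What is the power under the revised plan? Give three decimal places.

Power ≈ 0.805

With n = 42 per group: δ = d·√(n/2) = 0.75 × √(42/2) = 3.4369. Critical value z_{0.005} = 2.576.
Revised power = Φ(δ − 2.576) + Φ(−δ − 2.576) = Φ(0.861) + Φ(-6.013) = 0.8054 + 0.0000 = 0.8054.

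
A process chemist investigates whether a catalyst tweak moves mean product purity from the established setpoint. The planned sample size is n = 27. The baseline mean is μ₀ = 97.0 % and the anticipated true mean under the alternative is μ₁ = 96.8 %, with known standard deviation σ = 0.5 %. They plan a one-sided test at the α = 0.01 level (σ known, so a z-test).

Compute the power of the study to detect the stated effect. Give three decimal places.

Standardized effect: d = |μ₁ − μ₀| / σ = |96.8 − 97.0| / 0.5 = 0.4000
Noncentrality parameter: δ = d·√n = 0.4000 × √27 = 2.0785
Critical value for a one-sided test at α = 0.01: z_α = 2.326.
Power = Φ(δ − 2.326) = Φ(-0.248) = 0.4021.

Power ≈ 0.402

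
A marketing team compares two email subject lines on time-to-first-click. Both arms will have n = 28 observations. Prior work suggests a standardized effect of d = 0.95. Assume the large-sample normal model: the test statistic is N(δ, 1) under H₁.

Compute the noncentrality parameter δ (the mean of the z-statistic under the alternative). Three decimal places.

The noncentrality parameter scales effect size by the design's sample-size factor: δ = d·√(n/2) = 0.95 × √(28/2) = 3.5546

δ ≈ 3.555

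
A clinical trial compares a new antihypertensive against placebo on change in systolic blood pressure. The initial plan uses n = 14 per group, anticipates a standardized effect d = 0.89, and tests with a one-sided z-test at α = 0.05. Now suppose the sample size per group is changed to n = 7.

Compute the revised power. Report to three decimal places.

With n = 7 per group: δ = d·√(n/2) = 0.89 × √(7/2) = 1.6650. Critical value z_{0.05} = 1.645.
Revised power = P(Z > 1.645 − δ) = Φ(0.020) = 0.5081.

Power ≈ 0.508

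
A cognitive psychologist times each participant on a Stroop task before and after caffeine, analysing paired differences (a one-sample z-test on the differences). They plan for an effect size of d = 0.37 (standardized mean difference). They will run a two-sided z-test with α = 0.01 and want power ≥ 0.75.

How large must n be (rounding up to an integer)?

n = 78

Set Φ(δ − 2.576) = 0.75; then δ − 2.576 = Φ⁻¹(0.75) = 0.674, giving δ = 3.250.
(Ignoring the negligible lower-tail rejection probability gives the usual closed-form inversion.)
δ = d·√n ⇒ n = (δ/d)² = (3.250 / 0.37)² = 77.17.
Round up to the next whole unit.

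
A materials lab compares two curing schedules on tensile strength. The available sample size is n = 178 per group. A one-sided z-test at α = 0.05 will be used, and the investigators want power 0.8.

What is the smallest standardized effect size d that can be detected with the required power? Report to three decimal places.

d ≈ 0.264

Required noncentrality: δ = z_{0.05} + z_{0.20} = 1.645 + 0.842 = 2.486.
δ = d·√(n/2) ⇒ d = δ/√(n/2) = 2.486/√(178/2) = 0.2636.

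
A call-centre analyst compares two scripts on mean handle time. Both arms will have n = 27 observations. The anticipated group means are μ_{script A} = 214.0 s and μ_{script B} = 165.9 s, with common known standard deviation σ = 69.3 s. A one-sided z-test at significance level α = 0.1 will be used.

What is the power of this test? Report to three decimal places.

Standardized effect: d = |μ_{script A} − μ_{script B}| / σ = |214.0 − 165.9| / 69.3 = 0.6941
Noncentrality parameter: δ = d·√(n/2) = 0.6941 × √(27/2) = 2.5502
One-sided α = 0.1 → critical value z_{0.1} = 1.282.
Power = P(Z > 1.282 − δ) = Φ(1.269) = 0.8977.

Power ≈ 0.898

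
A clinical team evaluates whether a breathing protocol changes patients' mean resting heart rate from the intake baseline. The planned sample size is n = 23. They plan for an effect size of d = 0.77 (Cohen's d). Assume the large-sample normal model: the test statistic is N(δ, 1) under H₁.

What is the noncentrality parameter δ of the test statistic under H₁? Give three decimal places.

δ = d·√n = 0.77 × √23 = 3.6928

δ ≈ 3.693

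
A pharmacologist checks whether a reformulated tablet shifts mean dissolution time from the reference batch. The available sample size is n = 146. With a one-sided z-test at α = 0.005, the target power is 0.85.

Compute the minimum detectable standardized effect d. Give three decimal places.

Need Φ(δ − 2.576) = 0.85, so δ = 2.576 + 1.036 = 3.612.
δ = d·√n ⇒ d = δ/√n = 3.612/√146 = 0.2990.

d ≈ 0.299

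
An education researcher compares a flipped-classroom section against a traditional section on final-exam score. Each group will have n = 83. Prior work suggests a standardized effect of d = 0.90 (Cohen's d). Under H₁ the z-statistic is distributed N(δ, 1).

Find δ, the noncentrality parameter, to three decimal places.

δ ≈ 5.798

δ = d·√(n/2) = 0.90 × √(83/2) = 5.7978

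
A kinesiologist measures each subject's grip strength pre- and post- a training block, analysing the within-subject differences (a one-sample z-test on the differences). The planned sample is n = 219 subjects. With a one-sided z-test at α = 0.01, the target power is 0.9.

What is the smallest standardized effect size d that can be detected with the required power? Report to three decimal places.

Need Φ(δ − 2.326) = 0.9, so δ = 2.326 + 1.282 = 3.608.
δ = d·√n ⇒ d = δ/√n = 3.608/√219 = 0.2438.

d ≈ 0.244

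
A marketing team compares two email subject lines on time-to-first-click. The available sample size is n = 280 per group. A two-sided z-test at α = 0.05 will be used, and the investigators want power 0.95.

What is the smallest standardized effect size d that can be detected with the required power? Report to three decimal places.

d ≈ 0.305

Required noncentrality: δ = z_{0.025} + z_{0.05} = 1.960 + 1.645 = 3.605.
(The second rejection-region term Φ(−δ − z_{α/2}) is negligible and dropped.)
δ = d·√(n/2) ⇒ d = δ/√(n/2) = 3.605/√(280/2) = 0.3047.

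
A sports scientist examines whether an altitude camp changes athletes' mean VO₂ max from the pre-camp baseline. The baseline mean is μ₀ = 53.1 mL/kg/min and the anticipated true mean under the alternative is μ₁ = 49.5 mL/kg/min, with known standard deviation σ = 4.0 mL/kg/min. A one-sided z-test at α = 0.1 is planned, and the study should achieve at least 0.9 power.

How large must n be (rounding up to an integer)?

n = 9

Standardized effect: d = |μ₁ − μ₀| / σ = |49.5 − 53.1| / 4.0 = 0.9000
Set Φ(δ − 1.282) = 0.9; then δ − 1.282 = Φ⁻¹(0.9) = 1.282, giving δ = 2.563.
δ = d·√n ⇒ n = (δ/d)² = (2.563 / 0.9000)² = 8.11.
Round up to the next whole unit.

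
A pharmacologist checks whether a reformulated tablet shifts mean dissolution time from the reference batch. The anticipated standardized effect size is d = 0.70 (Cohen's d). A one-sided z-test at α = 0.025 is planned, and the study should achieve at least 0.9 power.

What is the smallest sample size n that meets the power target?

n = 22

Set Φ(δ − 1.960) = 0.9; then δ − 1.960 = Φ⁻¹(0.9) = 1.282, giving δ = 3.242.
δ = d·√n ⇒ n = (δ/d)² = (3.242 / 0.70)² = 21.44.
Round up to the next whole unit.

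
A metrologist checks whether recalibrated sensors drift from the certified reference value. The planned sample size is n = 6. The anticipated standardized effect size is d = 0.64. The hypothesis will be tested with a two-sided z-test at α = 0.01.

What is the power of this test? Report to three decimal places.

Noncentrality parameter: δ = d·√n = 0.64 × √6 = 1.5677
Two-sided α = 0.01 → critical value z_{0.005} = 2.576.
Power = Φ(δ − 2.576) + Φ(−δ − 2.576) = Φ(-1.008) + Φ(-4.144) = 0.1567 + 0.0000 = 0.1567.

Power ≈ 0.157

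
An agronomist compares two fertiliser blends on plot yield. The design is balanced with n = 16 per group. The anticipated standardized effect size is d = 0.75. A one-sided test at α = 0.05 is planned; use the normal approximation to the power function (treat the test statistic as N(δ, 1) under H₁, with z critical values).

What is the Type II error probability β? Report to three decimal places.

Noncentrality parameter: δ = d·√(n/2) = 0.75 × √(16/2) = 2.1213
Critical value for a one-sided test at α = 0.05: z_α = 1.645.
Power = Φ(δ − 1.645) = Φ(0.476) = 0.6831.
Type II error: β = 1 − power = 1 − 0.6831 = 0.3169.

β ≈ 0.317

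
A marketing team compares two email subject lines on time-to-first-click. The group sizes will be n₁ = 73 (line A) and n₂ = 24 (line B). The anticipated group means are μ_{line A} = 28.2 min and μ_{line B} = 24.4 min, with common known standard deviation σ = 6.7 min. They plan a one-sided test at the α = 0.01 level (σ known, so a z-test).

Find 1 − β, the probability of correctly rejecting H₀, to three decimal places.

Power ≈ 0.533

Standardized effect: d = |μ_{line A} − μ_{line B}| / σ = |28.2 − 24.4| / 6.7 = 0.5672
Noncentrality parameter: λ = d / √(1/n₁ + 1/n₂) = 0.5672 / √(1/73 + 1/24) = 2.4104
Critical value for a one-sided test at α = 0.01: z_α = 2.326.
Power = P(Z > 2.326 − λ) = Φ(0.084) = 0.5335.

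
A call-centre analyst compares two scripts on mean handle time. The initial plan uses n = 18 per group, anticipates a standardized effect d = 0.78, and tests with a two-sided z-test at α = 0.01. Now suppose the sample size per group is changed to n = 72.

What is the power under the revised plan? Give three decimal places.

Power ≈ 0.982

With n = 72 per group: δ = d·√(n/2) = 0.78 × √(72/2) = 4.6800. Critical value z_{0.005} = 2.576.
Revised power = Φ(δ − 2.576) + Φ(−δ − 2.576) = Φ(2.104) + Φ(-7.256) = 0.9823 + 0.0000 = 0.9823.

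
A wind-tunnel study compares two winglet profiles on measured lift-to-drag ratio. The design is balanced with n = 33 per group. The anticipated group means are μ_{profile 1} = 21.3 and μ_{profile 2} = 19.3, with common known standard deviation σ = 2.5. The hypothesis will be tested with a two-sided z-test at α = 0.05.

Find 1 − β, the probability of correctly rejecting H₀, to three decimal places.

Power ≈ 0.901

Standardized effect: d = |μ_{profile 1} − μ_{profile 2}| / σ = |21.3 − 19.3| / 2.5 = 0.8000
Noncentrality parameter: δ = d·√(n/2) = 0.8000 × √(33/2) = 3.2496
Critical value for a two-sided test at α = 0.05: z_{α/2} = 1.960.
Power = Φ(δ − 1.960) + Φ(−δ − 1.960) = Φ(1.290) + Φ(-5.210) = 0.9014 + 0.0000 = 0.9014.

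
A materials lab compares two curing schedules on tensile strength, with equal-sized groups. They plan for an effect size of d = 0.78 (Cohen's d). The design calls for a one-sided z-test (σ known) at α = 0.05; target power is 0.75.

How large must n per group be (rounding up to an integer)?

Set Φ(δ − 1.645) = 0.75; then δ − 1.645 = Φ⁻¹(0.75) = 0.674, giving δ = 2.319.
δ = d·√(n/2) ⇒ n = 2(δ/d)² = 2 × (2.319 / 0.78)² = 17.68.
Rounding up, n = 18 per group.

n = 18 per group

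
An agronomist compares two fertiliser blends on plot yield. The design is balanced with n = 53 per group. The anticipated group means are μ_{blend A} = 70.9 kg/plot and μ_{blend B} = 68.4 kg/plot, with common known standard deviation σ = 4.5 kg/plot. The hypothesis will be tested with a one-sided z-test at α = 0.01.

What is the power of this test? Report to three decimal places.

Power ≈ 0.703

Standardized effect: d = |μ_{blend A} − μ_{blend B}| / σ = |70.9 − 68.4| / 4.5 = 0.5556
Noncentrality parameter: δ = d·√(n/2) = 0.5556 × √(53/2) = 2.8599
One-sided α = 0.01 → critical value z_{0.01} = 2.326.
Power = Φ(δ − 2.326) = Φ(0.534) = 0.7032.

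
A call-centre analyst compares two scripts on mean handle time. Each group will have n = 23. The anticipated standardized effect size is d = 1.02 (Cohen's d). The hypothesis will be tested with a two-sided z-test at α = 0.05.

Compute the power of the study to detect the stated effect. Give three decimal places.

Noncentrality parameter: δ = d·√(n/2) = 1.02 × √(23/2) = 3.4590
Two-sided α = 0.05 → critical value z_{0.025} = 1.960.
Power = Φ(δ − 1.960) + Φ(−δ − 1.960) = Φ(1.499) + Φ(-5.419) = 0.9331 + 0.0000 = 0.9331.

Power ≈ 0.933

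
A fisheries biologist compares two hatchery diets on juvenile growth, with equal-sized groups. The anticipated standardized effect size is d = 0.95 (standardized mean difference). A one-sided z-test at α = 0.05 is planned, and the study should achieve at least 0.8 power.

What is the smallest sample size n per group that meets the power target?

For power 0.8 need Φ(δ − z_{0.05}) = 0.8, so δ = z_{0.05} + z_{0.20} = 1.645 + 0.842 = 2.486.
δ = d·√(n/2) ⇒ n = 2(δ/d)² = 2 × (2.486 / 0.95)² = 13.70.
Rounding up, n = 14 per group.

n = 14 per group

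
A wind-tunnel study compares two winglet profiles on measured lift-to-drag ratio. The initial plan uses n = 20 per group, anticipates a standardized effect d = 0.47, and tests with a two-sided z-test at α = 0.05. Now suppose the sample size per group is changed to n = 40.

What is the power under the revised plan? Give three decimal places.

Power ≈ 0.556

With n = 40 per group: δ = d·√(n/2) = 0.47 × √(40/2) = 2.1019. Critical value z_{0.025} = 1.960.
Revised power = Φ(δ − 1.960) + Φ(−δ − 1.960) = Φ(0.142) + Φ(-4.062) = 0.5564 + 0.0000 = 0.5565.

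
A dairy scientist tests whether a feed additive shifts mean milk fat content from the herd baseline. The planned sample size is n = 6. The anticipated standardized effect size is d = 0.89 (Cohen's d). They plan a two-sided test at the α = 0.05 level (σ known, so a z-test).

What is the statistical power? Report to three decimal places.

Noncentrality parameter: δ = d·√n = 0.89 × √6 = 2.1800
Two-sided α = 0.05 → critical value z_{0.025} = 1.960.
Power = Φ(δ − 1.960) + Φ(−δ − 1.960) = Φ(0.220) + Φ(-4.140) = 0.5871 + 0.0000 = 0.5871.

Power ≈ 0.587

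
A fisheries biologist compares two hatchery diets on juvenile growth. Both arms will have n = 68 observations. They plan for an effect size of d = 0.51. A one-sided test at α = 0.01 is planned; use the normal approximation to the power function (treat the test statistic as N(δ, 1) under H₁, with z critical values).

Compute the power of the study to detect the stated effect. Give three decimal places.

Power ≈ 0.741

Noncentrality parameter: δ = d·√(n/2) = 0.51 × √(68/2) = 2.9738
One-sided α = 0.01 → critical value z_{0.01} = 2.326.
Power = Φ(δ − 2.326) = Φ(0.647) = 0.7413.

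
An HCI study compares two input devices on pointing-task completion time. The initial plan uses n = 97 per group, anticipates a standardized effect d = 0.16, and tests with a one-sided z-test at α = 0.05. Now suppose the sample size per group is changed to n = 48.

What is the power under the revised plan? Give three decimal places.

Power ≈ 0.195

With n = 48 per group: δ = d·√(n/2) = 0.16 × √(48/2) = 0.7838. Critical value z_{0.05} = 1.645.
Revised power = P(Z > 1.645 − δ) = Φ(-0.861) = 0.1946.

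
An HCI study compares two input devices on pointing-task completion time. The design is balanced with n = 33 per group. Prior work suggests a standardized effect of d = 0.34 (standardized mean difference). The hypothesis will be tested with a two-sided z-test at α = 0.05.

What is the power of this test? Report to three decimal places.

Power ≈ 0.282

Noncentrality parameter: δ = d·√(n/2) = 0.34 × √(33/2) = 1.3811
Two-sided α = 0.05 → critical value z_{0.025} = 1.960.
Power = Φ(δ − 1.960) + Φ(−δ − 1.960) = Φ(-0.579) + Φ(-3.341) = 0.2813 + 0.0004 = 0.2818.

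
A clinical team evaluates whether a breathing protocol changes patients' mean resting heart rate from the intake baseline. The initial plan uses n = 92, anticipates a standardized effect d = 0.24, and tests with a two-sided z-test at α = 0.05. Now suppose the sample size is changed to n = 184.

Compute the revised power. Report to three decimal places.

With n = 184: δ = d·√n = 0.24 × √184 = 3.2555. Critical value z_{0.025} = 1.960.
Revised power = Φ(δ − 1.960) + Φ(−δ − 1.960) = Φ(1.296) + Φ(-5.215) = 0.9024 + 0.0000 = 0.9024.

Power ≈ 0.902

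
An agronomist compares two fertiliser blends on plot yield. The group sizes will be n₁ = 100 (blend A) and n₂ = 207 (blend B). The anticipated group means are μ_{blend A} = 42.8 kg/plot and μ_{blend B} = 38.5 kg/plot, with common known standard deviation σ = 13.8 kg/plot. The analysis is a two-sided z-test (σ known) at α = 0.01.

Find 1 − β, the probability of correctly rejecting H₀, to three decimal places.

Power ≈ 0.493

Standardized effect: d = |μ_{blend A} − μ_{blend B}| / σ = |42.8 − 38.5| / 13.8 = 0.3116
Noncentrality parameter: λ = d / √(1/n₁ + 1/n₂) = 0.3116 / √(1/100 + 1/207) = 2.5586
Two-sided α = 0.01 → critical value z_{0.005} = 2.576.
Power = Φ(λ − 2.576) + Φ(−λ − 2.576) = Φ(-0.017) + Φ(-5.134) = 0.4931 + 0.0000 = 0.4931.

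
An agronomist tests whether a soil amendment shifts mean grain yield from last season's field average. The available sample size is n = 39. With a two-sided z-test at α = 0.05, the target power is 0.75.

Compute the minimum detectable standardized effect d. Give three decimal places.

d ≈ 0.422

Need Φ(δ − 1.960) = 0.75, so δ = 1.960 + 0.674 = 2.634.
(The second rejection-region term Φ(−δ − z_{α/2}) is negligible and dropped.)
δ = d·√n ⇒ d = δ/√n = 2.634/√39 = 0.4219.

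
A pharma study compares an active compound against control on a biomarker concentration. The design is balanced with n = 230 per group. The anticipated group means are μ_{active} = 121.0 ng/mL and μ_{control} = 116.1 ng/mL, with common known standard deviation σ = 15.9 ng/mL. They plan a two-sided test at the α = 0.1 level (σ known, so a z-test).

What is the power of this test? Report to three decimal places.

Power ≈ 0.952

Standardized effect: d = |μ_{active} − μ_{control}| / σ = |121.0 − 116.1| / 15.9 = 0.3082
Noncentrality parameter: δ = d·√(n/2) = 0.3082 × √(230/2) = 3.3048
Critical value for a two-sided test at α = 0.1: z_{α/2} = 1.645.
Power = Φ(δ − 1.645) + Φ(−δ − 1.645) = Φ(1.660) + Φ(-4.950) = 0.9515 + 0.0000 = 0.9515.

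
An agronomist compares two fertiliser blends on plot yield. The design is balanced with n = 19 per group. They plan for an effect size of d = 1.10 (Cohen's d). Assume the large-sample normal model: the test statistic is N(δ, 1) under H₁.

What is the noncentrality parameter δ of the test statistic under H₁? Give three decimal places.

δ = d·√(n/2) = 1.10 × √(19/2) = 3.3904

δ ≈ 3.390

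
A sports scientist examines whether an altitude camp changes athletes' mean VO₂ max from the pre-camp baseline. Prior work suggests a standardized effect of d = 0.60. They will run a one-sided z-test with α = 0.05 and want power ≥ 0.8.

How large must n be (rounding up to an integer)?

n = 18

Set Φ(δ − 1.645) = 0.8; then δ − 1.645 = Φ⁻¹(0.8) = 0.842, giving δ = 2.486.
δ = d·√n ⇒ n = (δ/d)² = (2.486 / 0.60)² = 17.17.
Round up to the next whole unit.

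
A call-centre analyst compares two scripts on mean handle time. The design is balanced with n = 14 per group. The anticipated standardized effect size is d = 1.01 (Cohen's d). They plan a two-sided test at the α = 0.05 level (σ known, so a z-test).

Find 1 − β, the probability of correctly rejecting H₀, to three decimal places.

Power ≈ 0.762

Noncentrality parameter: δ = d·√(n/2) = 1.01 × √(14/2) = 2.6722
Critical value for a two-sided test at α = 0.05: z_{α/2} = 1.960.
Power = Φ(δ − 1.960) + Φ(−δ − 1.960) = Φ(0.712) + Φ(-4.632) = 0.7618 + 0.0000 = 0.7618.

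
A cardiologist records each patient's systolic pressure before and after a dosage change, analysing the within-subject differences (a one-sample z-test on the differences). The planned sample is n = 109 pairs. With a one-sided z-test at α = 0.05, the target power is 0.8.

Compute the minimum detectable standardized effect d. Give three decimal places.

d ≈ 0.238

Required noncentrality: δ = z_{0.05} + z_{0.20} = 1.645 + 0.842 = 2.486.
δ = d·√n ⇒ d = δ/√n = 2.486/√109 = 0.2382.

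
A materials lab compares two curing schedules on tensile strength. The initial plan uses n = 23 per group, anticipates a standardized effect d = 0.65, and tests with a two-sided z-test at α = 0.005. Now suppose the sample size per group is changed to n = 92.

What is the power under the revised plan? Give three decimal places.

With n = 92 per group: δ = d·√(n/2) = 0.65 × √(92/2) = 4.4085. Critical value z_{0.0025} = 2.807.
Revised power = Φ(δ − 2.807) + Φ(−δ − 2.807) = Φ(1.601) + Φ(-7.216) = 0.9454 + 0.0000 = 0.9454.

Power ≈ 0.945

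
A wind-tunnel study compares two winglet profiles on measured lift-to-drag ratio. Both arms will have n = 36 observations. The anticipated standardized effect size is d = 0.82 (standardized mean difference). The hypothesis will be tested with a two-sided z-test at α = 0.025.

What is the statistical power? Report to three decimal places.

Power ≈ 0.892

Noncentrality parameter: δ = d·√(n/2) = 0.82 × √(36/2) = 3.4790
Critical value for a two-sided test at α = 0.025: z_{α/2} = 2.241.
Power = Φ(δ − 2.241) + Φ(−δ − 2.241) = Φ(1.238) + Φ(-5.720) = 0.8921 + 0.0000 = 0.8921.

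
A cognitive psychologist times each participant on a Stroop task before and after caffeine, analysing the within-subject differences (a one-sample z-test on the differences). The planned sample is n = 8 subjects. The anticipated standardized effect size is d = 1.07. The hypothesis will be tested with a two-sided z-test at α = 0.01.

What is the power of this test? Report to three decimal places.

Noncentrality parameter: δ = d·√n = 1.07 × √8 = 3.0264
Two-sided α = 0.01 → critical value z_{0.005} = 2.576.
Power = Φ(δ − 2.576) + Φ(−δ − 2.576) = Φ(0.451) + Φ(-5.602) = 0.6739 + 0.0000 = 0.6739.

Power ≈ 0.674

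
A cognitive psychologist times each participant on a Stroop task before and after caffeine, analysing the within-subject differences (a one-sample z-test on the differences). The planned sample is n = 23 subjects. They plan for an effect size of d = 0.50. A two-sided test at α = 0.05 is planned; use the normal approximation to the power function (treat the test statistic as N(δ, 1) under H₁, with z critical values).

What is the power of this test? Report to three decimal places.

Power ≈ 0.669

Noncentrality parameter: δ = d·√n = 0.50 × √23 = 2.3979
Two-sided α = 0.05 → critical value z_{0.025} = 1.960.
Power = Φ(δ − 1.960) + Φ(−δ − 1.960) = Φ(0.438) + Φ(-4.358) = 0.6693 + 0.0000 = 0.6693.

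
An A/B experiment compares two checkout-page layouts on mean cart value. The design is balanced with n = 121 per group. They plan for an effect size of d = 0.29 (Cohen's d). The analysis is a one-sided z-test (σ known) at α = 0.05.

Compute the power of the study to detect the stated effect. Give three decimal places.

Noncentrality parameter: δ = d·√(n/2) = 0.29 × √(121/2) = 2.2557
Critical value for a one-sided test at α = 0.05: z_α = 1.645.
Power = Φ(δ − 1.645) = Φ(0.611) = 0.7293.

Power ≈ 0.729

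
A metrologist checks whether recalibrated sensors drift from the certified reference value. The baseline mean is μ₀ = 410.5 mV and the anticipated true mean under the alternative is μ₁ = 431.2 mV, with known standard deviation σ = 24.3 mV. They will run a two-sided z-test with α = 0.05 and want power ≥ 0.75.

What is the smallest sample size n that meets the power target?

n = 10

Standardized effect: d = |μ₁ − μ₀| / σ = |431.2 − 410.5| / 24.3 = 0.8519
For power 0.75 need Φ(δ − z_{0.025}) = 0.75, so δ = z_{0.025} + z_{0.25} = 1.960 + 0.674 = 2.634.
(Ignoring the negligible lower-tail rejection probability gives the usual closed-form inversion.)
δ = d·√n ⇒ n = (δ/d)² = (2.634 / 0.8519)² = 9.56.
Rounding up, n = 10.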